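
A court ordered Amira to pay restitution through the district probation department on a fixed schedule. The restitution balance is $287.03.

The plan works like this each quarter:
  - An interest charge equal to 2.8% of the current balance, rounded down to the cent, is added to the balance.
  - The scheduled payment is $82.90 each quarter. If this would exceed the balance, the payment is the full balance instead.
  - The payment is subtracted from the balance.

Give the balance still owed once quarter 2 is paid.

Quarter 1: $287.03 +$8.03 interest = $295.06; pay $82.90 → $212.16
Quarter 2: $212.16 +$5.94 interest = $218.10; pay $82.90 → $135.20

$135.20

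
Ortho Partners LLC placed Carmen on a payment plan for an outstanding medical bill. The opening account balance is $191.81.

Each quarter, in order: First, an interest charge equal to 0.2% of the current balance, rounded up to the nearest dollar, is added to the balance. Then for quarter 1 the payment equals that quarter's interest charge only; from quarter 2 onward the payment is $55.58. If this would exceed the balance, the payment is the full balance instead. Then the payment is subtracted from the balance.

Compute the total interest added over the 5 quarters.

$5.00

Quarter 1: opening $191.81; interest $1.00 → $192.81; payment $1.00; balance $191.81
Quarter 2: opening $191.81; interest $1.00 → $192.81; payment $55.58; balance $137.23
Quarter 3: opening $137.23; interest $1.00 → $138.23; payment $55.58; balance $82.65
Quarter 4: opening $82.65; interest $1.00 → $83.65; payment $55.58; balance $28.07
Quarter 5: opening $28.07; interest $1.00 → $29.07; payment $29.07; balance $0.00
Total interest: $1.00 + $1.00 + $1.00 + $1.00 + $1.00 = $5.00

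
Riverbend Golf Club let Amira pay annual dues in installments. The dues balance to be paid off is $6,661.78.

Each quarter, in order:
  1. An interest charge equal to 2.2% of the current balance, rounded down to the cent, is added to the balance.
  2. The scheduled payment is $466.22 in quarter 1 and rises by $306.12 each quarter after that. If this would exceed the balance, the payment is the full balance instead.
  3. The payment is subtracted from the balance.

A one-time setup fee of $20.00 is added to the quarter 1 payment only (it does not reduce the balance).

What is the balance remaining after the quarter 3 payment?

# | Opening | Interest | Payment | Fee | End bal
1 | $6,661.78 | $146.55 | $466.22 | $20.00 | $6,342.11
2 | $6,342.11 | $139.52 | $772.34 | — | $5,709.29
3 | $5,709.29 | $125.60 | $1,078.46 | — | $4,756.43

$4,756.43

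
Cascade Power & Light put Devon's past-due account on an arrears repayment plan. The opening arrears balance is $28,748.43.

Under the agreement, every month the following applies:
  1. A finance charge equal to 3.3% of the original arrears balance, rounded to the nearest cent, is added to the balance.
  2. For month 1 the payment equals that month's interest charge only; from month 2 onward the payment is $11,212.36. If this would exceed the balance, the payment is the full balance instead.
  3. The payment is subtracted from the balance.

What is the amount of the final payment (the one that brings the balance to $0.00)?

$9,169.81

Month 1: $28,748.43 +$948.70 interest = $29,697.13; pay $948.70 → $28,748.43
Month 2: $28,748.43 +$948.70 interest = $29,697.13; pay $11,212.36 → $18,484.77
Month 3: $18,484.77 +$948.70 interest = $19,433.47; pay $11,212.36 → $8,221.11
Month 4: $8,221.11 +$948.70 interest = $9,169.81; pay $9,169.81 → $0.00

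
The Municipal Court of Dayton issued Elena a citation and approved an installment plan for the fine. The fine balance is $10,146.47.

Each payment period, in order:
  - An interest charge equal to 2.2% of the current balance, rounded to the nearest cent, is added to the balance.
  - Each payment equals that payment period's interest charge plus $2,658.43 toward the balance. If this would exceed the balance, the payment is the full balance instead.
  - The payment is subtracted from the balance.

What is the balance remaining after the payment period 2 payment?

Payment period 1: opening $10,146.47; interest $223.22 → $10,369.69; payment $2,881.65; balance $7,488.04
Payment period 2: opening $7,488.04; interest $164.74 → $7,652.78; payment $2,823.17; balance $4,829.61

$4,829.61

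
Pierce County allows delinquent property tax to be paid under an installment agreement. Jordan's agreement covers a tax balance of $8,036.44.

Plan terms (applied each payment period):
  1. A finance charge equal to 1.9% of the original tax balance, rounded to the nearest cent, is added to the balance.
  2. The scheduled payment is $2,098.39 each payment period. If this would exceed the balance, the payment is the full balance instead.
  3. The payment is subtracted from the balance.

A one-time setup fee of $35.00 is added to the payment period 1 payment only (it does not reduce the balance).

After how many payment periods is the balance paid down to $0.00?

5

Payment period 1: opening $8,036.44; interest $152.69 → $8,189.13; payment $2,098.39 (+ $35.00 fee); balance $6,090.74
Payment period 2: opening $6,090.74; interest $152.69 → $6,243.43; payment $2,098.39; balance $4,145.04
Payment period 3: opening $4,145.04; interest $152.69 → $4,297.73; payment $2,098.39; balance $2,199.34
Payment period 4: opening $2,199.34; interest $152.69 → $2,352.03; payment $2,098.39; balance $253.64
Payment period 5: opening $253.64; interest $152.69 → $406.33; payment $406.33; balance $0.00
Balance reaches $0.00 in payment period 5.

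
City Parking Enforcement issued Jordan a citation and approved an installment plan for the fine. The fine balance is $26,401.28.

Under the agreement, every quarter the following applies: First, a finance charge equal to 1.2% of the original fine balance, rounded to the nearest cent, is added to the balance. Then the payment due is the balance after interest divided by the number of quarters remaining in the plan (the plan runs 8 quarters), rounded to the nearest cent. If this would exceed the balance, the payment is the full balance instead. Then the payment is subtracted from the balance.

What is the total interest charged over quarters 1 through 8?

Quarter 1: $26,401.28 +$316.82 interest = $26,718.10; pay $3,339.76 → $23,378.34
Quarter 2: $23,378.34 +$316.82 interest = $23,695.16; pay $3,385.02 → $20,310.14
Quarter 3: $20,310.14 +$316.82 interest = $20,626.96; pay $3,437.83 → $17,189.13
Quarter 4: $17,189.13 +$316.82 interest = $17,505.95; pay $3,501.19 → $14,004.76
Quarter 5: $14,004.76 +$316.82 interest = $14,321.58; pay $3,580.40 → $10,741.18
Quarter 6: $10,741.18 +$316.82 interest = $11,058.00; pay $3,686.00 → $7,372.00
Quarter 7: $7,372.00 +$316.82 interest = $7,688.82; pay $3,844.41 → $3,844.41
Quarter 8: $3,844.41 +$316.82 interest = $4,161.23; pay $4,161.23 → $0.00
Total interest: $316.82 + $316.82 + $316.82 + $316.82 + $316.82 + $316.82 + $316.82 + $316.82 = $2,534.56

$2,534.56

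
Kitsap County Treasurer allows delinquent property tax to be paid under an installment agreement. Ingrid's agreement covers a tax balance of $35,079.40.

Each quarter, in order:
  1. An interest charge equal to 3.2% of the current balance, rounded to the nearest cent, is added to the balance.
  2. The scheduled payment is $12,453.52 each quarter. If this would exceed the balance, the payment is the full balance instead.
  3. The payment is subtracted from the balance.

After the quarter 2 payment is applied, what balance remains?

$12,054.85

Quarter 1: $35,079.40 +$1,122.54 interest = $36,201.94; pay $12,453.52 → $23,748.42
Quarter 2: $23,748.42 +$759.95 interest = $24,508.37; pay $12,453.52 → $12,054.85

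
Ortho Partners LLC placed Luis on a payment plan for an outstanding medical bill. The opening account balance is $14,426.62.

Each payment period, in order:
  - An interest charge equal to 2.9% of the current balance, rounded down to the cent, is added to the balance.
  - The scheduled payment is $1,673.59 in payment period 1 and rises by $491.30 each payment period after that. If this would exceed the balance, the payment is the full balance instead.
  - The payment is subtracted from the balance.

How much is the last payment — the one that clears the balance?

Payment period 1: $14,426.62 +$418.37 interest = $14,844.99; pay $1,673.59 → $13,171.40
Payment period 2: $13,171.40 +$381.97 interest = $13,553.37; pay $2,164.89 → $11,388.48
Payment period 3: $11,388.48 +$330.26 interest = $11,718.74; pay $2,656.19 → $9,062.55
Payment period 4: $9,062.55 +$262.81 interest = $9,325.36; pay $3,147.49 → $6,177.87
Payment period 5: $6,177.87 +$179.15 interest = $6,357.02; pay $3,638.79 → $2,718.23
Payment period 6: $2,718.23 +$78.82 interest = $2,797.05; pay $2,797.05 → $0.00

$2,797.05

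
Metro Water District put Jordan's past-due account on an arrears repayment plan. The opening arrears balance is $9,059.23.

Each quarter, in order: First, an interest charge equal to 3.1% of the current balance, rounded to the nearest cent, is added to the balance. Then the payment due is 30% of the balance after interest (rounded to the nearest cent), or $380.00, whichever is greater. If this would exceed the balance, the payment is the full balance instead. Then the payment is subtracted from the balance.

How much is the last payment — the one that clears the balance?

$216.73

Quarter 1: opening $9,059.23; interest $280.84 → $9,340.07; payment $2,802.02; balance $6,538.05
Quarter 2: opening $6,538.05; interest $202.68 → $6,740.73; payment $2,022.22; balance $4,718.51
Quarter 3: opening $4,718.51; interest $146.27 → $4,864.78; payment $1,459.43; balance $3,405.35
Quarter 4: opening $3,405.35; interest $105.57 → $3,510.92; payment $1,053.28; balance $2,457.64
Quarter 5: opening $2,457.64; interest $76.19 → $2,533.83; payment $760.15; balance $1,773.68
Quarter 6: opening $1,773.68; interest $54.98 → $1,828.66; payment $548.60; balance $1,280.06
Quarter 7: opening $1,280.06; interest $39.68 → $1,319.74; payment $395.92; balance $923.82
Quarter 8: opening $923.82; interest $28.64 → $952.46; payment $380.00; balance $572.46
Quarter 9: opening $572.46; interest $17.75 → $590.21; payment $380.00; balance $210.21
Quarter 10: opening $210.21; interest $6.52 → $216.73; payment $216.73; balance $0.00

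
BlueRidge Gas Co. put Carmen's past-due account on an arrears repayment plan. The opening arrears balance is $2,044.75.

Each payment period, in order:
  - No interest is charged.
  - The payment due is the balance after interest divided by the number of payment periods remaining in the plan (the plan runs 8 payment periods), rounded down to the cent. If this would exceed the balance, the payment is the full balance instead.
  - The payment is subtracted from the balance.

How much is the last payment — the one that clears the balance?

$255.60

# | Opening | Payment | End bal
1 | $2,044.75 | $255.59 | $1,789.16
2 | $1,789.16 | $255.59 | $1,533.57
3 | $1,533.57 | $255.59 | $1,277.98
4 | $1,277.98 | $255.59 | $1,022.39
5 | $1,022.39 | $255.59 | $766.80
6 | $766.80 | $255.60 | $511.20
7 | $511.20 | $255.60 | $255.60
8 | $255.60 | $255.60 | $0.00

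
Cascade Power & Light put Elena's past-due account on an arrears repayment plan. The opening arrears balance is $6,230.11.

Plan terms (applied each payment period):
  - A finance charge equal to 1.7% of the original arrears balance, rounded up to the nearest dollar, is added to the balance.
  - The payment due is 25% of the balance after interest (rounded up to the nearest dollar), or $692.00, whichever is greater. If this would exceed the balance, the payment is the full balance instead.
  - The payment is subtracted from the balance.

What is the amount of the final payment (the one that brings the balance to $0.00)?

Payment period 1: opening $6,230.11; interest $106.00 → $6,336.11; payment $1,585.00; balance $4,751.11
Payment period 2: opening $4,751.11; interest $106.00 → $4,857.11; payment $1,215.00; balance $3,642.11
Payment period 3: opening $3,642.11; interest $106.00 → $3,748.11; payment $938.00; balance $2,810.11
Payment period 4: opening $2,810.11; interest $106.00 → $2,916.11; payment $730.00; balance $2,186.11
Payment period 5: opening $2,186.11; interest $106.00 → $2,292.11; payment $692.00; balance $1,600.11
Payment period 6: opening $1,600.11; interest $106.00 → $1,706.11; payment $692.00; balance $1,014.11
Payment period 7: opening $1,014.11; interest $106.00 → $1,120.11; payment $692.00; balance $428.11
Payment period 8: opening $428.11; interest $106.00 → $534.11; payment $534.11; balance $0.00

$534.11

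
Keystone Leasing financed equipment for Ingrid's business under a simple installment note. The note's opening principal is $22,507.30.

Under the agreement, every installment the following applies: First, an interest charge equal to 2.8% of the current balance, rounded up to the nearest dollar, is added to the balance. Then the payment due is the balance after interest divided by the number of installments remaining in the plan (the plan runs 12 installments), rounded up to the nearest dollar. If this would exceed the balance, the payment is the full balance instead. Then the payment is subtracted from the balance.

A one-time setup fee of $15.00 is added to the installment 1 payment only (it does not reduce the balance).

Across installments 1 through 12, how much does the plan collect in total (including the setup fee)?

$27,075.30

Installment 1: opening $22,507.30; interest $631.00 → $23,138.30; payment $1,929.00 (+ $15.00 fee); balance $21,209.30
Installment 2: opening $21,209.30; interest $594.00 → $21,803.30; payment $1,983.00; balance $19,820.30
Installment 3: opening $19,820.30; interest $555.00 → $20,375.30; payment $2,038.00; balance $18,337.30
Installment 4: opening $18,337.30; interest $514.00 → $18,851.30; payment $2,095.00; balance $16,756.30
Installment 5: opening $16,756.30; interest $470.00 → $17,226.30; payment $2,154.00; balance $15,072.30
Installment 6: opening $15,072.30; interest $423.00 → $15,495.30; payment $2,214.00; balance $13,281.30
Installment 7: opening $13,281.30; interest $372.00 → $13,653.30; payment $2,276.00; balance $11,377.30
Installment 8: opening $11,377.30; interest $319.00 → $11,696.30; payment $2,340.00; balance $9,356.30
Installment 9: opening $9,356.30; interest $262.00 → $9,618.30; payment $2,405.00; balance $7,213.30
Installment 10: opening $7,213.30; interest $202.00 → $7,415.30; payment $2,472.00; balance $4,943.30
Installment 11: opening $4,943.30; interest $139.00 → $5,082.30; payment $2,542.00; balance $2,540.30
Installment 12: opening $2,540.30; interest $72.00 → $2,612.30; payment $2,612.30; balance $0.00
Total paid: $27,075.30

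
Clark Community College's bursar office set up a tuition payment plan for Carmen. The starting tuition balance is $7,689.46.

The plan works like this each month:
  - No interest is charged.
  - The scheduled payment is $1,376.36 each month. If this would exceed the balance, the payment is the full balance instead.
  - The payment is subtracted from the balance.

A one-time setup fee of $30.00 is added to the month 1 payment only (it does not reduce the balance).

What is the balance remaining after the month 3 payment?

$3,560.38

Month 1: $7,689.46 − $1,376.36 (+ $30.00 fee) → $6,313.10
Month 2: $6,313.10 − $1,376.36 → $4,936.74
Month 3: $4,936.74 − $1,376.36 → $3,560.38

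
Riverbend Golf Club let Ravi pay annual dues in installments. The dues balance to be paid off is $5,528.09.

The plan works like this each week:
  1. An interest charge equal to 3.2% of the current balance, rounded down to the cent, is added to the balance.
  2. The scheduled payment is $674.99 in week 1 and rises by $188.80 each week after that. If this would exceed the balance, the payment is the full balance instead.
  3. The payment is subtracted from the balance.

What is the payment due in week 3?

Week 1: opening $5,528.09; interest $176.89 → $5,704.98; payment $674.99; balance $5,029.99
Week 2: opening $5,029.99; interest $160.95 → $5,190.94; payment $863.79; balance $4,327.15
Week 3: opening $4,327.15; interest $138.46 → $4,465.61; payment $1,052.59; balance $3,413.02

$1,052.59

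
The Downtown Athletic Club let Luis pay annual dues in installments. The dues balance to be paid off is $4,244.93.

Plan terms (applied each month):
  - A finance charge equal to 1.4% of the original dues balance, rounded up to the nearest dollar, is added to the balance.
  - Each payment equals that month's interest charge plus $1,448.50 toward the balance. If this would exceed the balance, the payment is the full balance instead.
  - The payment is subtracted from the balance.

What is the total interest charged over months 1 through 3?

$180.00

Month 1: $4,244.93 +$60.00 interest = $4,304.93; pay $1,508.50 → $2,796.43
Month 2: $2,796.43 +$60.00 interest = $2,856.43; pay $1,508.50 → $1,347.93
Month 3: $1,347.93 +$60.00 interest = $1,407.93; pay $1,407.93 → $0.00
Total interest: $60.00 + $60.00 + $60.00 = $180.00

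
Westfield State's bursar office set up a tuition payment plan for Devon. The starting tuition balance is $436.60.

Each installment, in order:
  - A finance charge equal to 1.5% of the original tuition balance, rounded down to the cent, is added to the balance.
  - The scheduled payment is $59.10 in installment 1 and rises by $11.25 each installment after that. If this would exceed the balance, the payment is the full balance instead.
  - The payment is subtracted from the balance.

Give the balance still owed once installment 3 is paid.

$245.17

Installment 1: $436.60 +$6.54 interest = $443.14; pay $59.10 → $384.04
Installment 2: $384.04 +$6.54 interest = $390.58; pay $70.35 → $320.23
Installment 3: $320.23 +$6.54 interest = $326.77; pay $81.60 → $245.17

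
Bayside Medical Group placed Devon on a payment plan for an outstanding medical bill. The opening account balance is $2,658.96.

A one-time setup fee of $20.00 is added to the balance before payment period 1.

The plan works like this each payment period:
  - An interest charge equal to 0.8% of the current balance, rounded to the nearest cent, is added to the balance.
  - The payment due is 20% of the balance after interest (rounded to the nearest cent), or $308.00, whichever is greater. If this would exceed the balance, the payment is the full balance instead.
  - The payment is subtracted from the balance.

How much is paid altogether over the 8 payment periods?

# | Opening | Interest | Payment | End bal
1 | $2,678.96 | $21.43 | $540.08 | $2,160.31
2 | $2,160.31 | $17.28 | $435.52 | $1,742.07
3 | $1,742.07 | $13.94 | $351.20 | $1,404.81
4 | $1,404.81 | $11.24 | $308.00 | $1,108.05
5 | $1,108.05 | $8.86 | $308.00 | $808.91
6 | $808.91 | $6.47 | $308.00 | $507.38
7 | $507.38 | $4.06 | $308.00 | $203.44
8 | $203.44 | $1.63 | $205.07 | $0.00
Total paid: $2,763.87

$2,763.87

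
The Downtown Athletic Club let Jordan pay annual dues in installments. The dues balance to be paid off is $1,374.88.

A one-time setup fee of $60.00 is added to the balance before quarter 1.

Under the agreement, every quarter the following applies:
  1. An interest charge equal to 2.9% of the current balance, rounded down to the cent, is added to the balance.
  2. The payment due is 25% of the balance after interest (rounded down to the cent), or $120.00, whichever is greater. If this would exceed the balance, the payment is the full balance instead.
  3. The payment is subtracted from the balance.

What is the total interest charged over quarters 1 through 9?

Quarter 1: $1,434.88 +$41.61 interest = $1,476.49; pay $369.12 → $1,107.37
Quarter 2: $1,107.37 +$32.11 interest = $1,139.48; pay $284.87 → $854.61
Quarter 3: $854.61 +$24.78 interest = $879.39; pay $219.84 → $659.55
Quarter 4: $659.55 +$19.12 interest = $678.67; pay $169.66 → $509.01
Quarter 5: $509.01 +$14.76 interest = $523.77; pay $130.94 → $392.83
Quarter 6: $392.83 +$11.39 interest = $404.22; pay $120.00 → $284.22
Quarter 7: $284.22 +$8.24 interest = $292.46; pay $120.00 → $172.46
Quarter 8: $172.46 +$5.00 interest = $177.46; pay $120.00 → $57.46
Quarter 9: $57.46 +$1.66 interest = $59.12; pay $59.12 → $0.00
Total interest: $41.61 + $32.11 + $24.78 + $19.12 + $14.76 + $11.39 + $8.24 + $5.00 + $1.66 = $158.67

$158.67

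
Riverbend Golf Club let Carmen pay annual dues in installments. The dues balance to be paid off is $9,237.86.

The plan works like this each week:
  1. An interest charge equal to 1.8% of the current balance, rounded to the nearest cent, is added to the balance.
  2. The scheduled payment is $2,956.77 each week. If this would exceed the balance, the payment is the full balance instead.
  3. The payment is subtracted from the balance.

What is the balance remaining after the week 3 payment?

$714.80

# | Opening | Interest | Payment | End bal
1 | $9,237.86 | $166.28 | $2,956.77 | $6,447.37
2 | $6,447.37 | $116.05 | $2,956.77 | $3,606.65
3 | $3,606.65 | $64.92 | $2,956.77 | $714.80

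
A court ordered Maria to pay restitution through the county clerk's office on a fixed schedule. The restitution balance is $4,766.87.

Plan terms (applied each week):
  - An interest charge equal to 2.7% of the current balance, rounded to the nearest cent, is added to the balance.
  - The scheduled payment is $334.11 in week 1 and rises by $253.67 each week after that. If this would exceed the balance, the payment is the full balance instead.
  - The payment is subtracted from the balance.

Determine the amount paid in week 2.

$587.78

Week 1: opening $4,766.87; interest $128.71 → $4,895.58; payment $334.11; balance $4,561.47
Week 2: opening $4,561.47; interest $123.16 → $4,684.63; payment $587.78; balance $4,096.85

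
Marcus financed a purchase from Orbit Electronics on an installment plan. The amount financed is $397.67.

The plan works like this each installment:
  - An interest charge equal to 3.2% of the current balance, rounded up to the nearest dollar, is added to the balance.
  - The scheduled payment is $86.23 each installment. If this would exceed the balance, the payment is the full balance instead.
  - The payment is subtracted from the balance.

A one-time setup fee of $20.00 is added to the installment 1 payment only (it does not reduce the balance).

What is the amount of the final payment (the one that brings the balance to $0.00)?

# | Opening | Interest | Payment | Fee | End bal
1 | $397.67 | $13.00 | $86.23 | $20.00 | $324.44
2 | $324.44 | $11.00 | $86.23 | — | $249.21
3 | $249.21 | $8.00 | $86.23 | — | $170.98
4 | $170.98 | $6.00 | $86.23 | — | $90.75
5 | $90.75 | $3.00 | $86.23 | — | $7.52
6 | $7.52 | $1.00 | $8.52 | — | $0.00

$8.52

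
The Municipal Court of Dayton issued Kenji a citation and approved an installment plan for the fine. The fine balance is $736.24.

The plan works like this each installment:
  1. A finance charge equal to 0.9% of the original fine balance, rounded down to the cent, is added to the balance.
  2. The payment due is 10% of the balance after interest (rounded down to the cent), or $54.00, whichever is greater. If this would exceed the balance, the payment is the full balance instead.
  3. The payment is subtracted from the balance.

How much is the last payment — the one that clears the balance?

# | Opening | Interest | Payment | End bal
1 | $736.24 | $6.62 | $74.28 | $668.58
2 | $668.58 | $6.62 | $67.52 | $607.68
3 | $607.68 | $6.62 | $61.43 | $552.87
4 | $552.87 | $6.62 | $55.94 | $503.55
5 | $503.55 | $6.62 | $54.00 | $456.17
6 | $456.17 | $6.62 | $54.00 | $408.79
7 | $408.79 | $6.62 | $54.00 | $361.41
8 | $361.41 | $6.62 | $54.00 | $314.03
9 | $314.03 | $6.62 | $54.00 | $266.65
10 | $266.65 | $6.62 | $54.00 | $219.27
11 | $219.27 | $6.62 | $54.00 | $171.89
12 | $171.89 | $6.62 | $54.00 | $124.51
13 | $124.51 | $6.62 | $54.00 | $77.13
14 | $77.13 | $6.62 | $54.00 | $29.75
15 | $29.75 | $6.62 | $36.37 | $0.00

$36.37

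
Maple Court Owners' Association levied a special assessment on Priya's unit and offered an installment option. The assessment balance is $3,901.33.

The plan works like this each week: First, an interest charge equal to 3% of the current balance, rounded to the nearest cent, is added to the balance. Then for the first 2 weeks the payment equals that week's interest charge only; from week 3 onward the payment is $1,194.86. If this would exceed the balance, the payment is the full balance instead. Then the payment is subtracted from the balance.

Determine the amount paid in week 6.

$587.00

Week 1: $3,901.33 +$117.04 interest = $4,018.37; pay $117.04 → $3,901.33
Week 2: $3,901.33 +$117.04 interest = $4,018.37; pay $117.04 → $3,901.33
Week 3: $3,901.33 +$117.04 interest = $4,018.37; pay $1,194.86 → $2,823.51
Week 4: $2,823.51 +$84.71 interest = $2,908.22; pay $1,194.86 → $1,713.36
Week 5: $1,713.36 +$51.40 interest = $1,764.76; pay $1,194.86 → $569.90
Week 6: $569.90 +$17.10 interest = $587.00; pay $587.00 → $0.00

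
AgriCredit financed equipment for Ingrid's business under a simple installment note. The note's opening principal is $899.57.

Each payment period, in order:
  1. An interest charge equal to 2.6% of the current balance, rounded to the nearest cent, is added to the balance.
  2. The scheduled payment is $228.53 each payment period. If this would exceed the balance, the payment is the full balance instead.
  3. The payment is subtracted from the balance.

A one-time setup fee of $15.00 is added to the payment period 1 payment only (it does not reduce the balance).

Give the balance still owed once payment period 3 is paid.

Payment period 1: $899.57 +$23.39 interest = $922.96; pay $228.53 (+ $15.00 fee) → $694.43
Payment period 2: $694.43 +$18.06 interest = $712.49; pay $228.53 → $483.96
Payment period 3: $483.96 +$12.58 interest = $496.54; pay $228.53 → $268.01

$268.01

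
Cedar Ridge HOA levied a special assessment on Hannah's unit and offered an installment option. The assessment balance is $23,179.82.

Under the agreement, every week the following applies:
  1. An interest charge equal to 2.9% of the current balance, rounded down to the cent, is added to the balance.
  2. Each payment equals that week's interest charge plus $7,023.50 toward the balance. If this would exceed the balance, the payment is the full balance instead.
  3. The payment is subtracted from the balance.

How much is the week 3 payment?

$7,288.35

Week 1: $23,179.82 +$672.21 interest = $23,852.03; pay $7,695.71 → $16,156.32
Week 2: $16,156.32 +$468.53 interest = $16,624.85; pay $7,492.03 → $9,132.82
Week 3: $9,132.82 +$264.85 interest = $9,397.67; pay $7,288.35 → $2,109.32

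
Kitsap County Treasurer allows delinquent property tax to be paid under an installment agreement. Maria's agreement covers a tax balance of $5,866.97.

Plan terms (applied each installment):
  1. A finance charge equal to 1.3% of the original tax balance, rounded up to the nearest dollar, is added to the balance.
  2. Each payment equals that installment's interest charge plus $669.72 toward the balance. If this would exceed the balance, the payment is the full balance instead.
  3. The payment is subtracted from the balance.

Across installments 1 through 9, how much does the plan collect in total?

# | Opening | Interest | Payment | End bal
1 | $5,866.97 | $77.00 | $746.72 | $5,197.25
2 | $5,197.25 | $77.00 | $746.72 | $4,527.53
3 | $4,527.53 | $77.00 | $746.72 | $3,857.81
4 | $3,857.81 | $77.00 | $746.72 | $3,188.09
5 | $3,188.09 | $77.00 | $746.72 | $2,518.37
6 | $2,518.37 | $77.00 | $746.72 | $1,848.65
7 | $1,848.65 | $77.00 | $746.72 | $1,178.93
8 | $1,178.93 | $77.00 | $746.72 | $509.21
9 | $509.21 | $77.00 | $586.21 | $0.00
Total paid: $6,559.97

$6,559.97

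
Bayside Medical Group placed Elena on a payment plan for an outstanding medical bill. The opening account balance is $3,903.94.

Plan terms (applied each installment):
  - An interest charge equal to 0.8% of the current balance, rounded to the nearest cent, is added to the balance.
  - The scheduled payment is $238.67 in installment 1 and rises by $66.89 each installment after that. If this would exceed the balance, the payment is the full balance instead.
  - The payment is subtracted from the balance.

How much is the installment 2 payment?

$305.56

Installment 1: $3,903.94 +$31.23 interest = $3,935.17; pay $238.67 → $3,696.50
Installment 2: $3,696.50 +$29.57 interest = $3,726.07; pay $305.56 → $3,420.51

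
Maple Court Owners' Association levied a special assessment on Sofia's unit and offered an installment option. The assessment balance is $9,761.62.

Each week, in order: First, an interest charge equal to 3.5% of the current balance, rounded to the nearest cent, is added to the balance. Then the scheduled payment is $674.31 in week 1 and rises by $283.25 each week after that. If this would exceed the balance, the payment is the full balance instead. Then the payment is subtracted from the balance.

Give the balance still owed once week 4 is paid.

$6,620.00

Week 1: opening $9,761.62; interest $341.66 → $10,103.28; payment $674.31; balance $9,428.97
Week 2: opening $9,428.97; interest $330.01 → $9,758.98; payment $957.56; balance $8,801.42
Week 3: opening $8,801.42; interest $308.05 → $9,109.47; payment $1,240.81; balance $7,868.66
Week 4: opening $7,868.66; interest $275.40 → $8,144.06; payment $1,524.06; balance $6,620.00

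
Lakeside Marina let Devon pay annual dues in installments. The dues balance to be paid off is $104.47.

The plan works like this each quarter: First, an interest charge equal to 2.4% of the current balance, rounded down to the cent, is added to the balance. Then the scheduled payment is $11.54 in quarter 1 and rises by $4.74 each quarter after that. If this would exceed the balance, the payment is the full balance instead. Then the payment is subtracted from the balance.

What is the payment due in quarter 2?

Quarter 1: opening $104.47; interest $2.50 → $106.97; payment $11.54; balance $95.43
Quarter 2: opening $95.43; interest $2.29 → $97.72; payment $16.28; balance $81.44

$16.28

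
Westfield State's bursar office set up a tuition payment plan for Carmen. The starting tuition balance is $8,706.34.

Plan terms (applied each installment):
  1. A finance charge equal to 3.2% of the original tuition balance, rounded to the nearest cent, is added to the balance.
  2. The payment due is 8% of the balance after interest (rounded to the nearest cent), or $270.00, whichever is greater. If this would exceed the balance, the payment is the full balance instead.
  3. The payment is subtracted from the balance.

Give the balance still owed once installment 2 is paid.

# | Opening | Interest | Payment | End bal
1 | $8,706.34 | $278.60 | $718.80 | $8,266.14
2 | $8,266.14 | $278.60 | $683.58 | $7,861.16

$7,861.16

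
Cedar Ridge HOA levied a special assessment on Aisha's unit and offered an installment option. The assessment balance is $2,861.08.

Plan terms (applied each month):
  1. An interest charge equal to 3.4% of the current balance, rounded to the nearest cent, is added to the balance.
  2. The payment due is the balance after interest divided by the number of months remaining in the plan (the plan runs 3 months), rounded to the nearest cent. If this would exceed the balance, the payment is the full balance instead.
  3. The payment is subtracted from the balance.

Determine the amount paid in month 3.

Month 1: opening $2,861.08; interest $97.28 → $2,958.36; payment $986.12; balance $1,972.24
Month 2: opening $1,972.24; interest $67.06 → $2,039.30; payment $1,019.65; balance $1,019.65
Month 3: opening $1,019.65; interest $34.67 → $1,054.32; payment $1,054.32; balance $0.00

$1,054.32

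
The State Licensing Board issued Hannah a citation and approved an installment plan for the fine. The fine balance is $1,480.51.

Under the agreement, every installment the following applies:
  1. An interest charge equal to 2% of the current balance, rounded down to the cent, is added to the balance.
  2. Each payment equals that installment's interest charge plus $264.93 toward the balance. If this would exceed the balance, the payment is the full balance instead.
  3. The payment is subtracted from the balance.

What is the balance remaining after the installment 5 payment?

$155.86

# | Opening | Interest | Payment | End bal
1 | $1,480.51 | $29.61 | $294.54 | $1,215.58
2 | $1,215.58 | $24.31 | $289.24 | $950.65
3 | $950.65 | $19.01 | $283.94 | $685.72
4 | $685.72 | $13.71 | $278.64 | $420.79
5 | $420.79 | $8.41 | $273.34 | $155.86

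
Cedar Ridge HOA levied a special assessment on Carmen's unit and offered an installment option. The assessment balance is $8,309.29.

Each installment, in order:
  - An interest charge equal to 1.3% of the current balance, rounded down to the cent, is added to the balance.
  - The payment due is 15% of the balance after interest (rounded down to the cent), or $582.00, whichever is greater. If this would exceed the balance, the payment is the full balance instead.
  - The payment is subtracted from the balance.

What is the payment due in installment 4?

$806.02

# | Opening | Interest | Payment | End bal
1 | $8,309.29 | $108.02 | $1,262.59 | $7,154.72
2 | $7,154.72 | $93.01 | $1,087.15 | $6,160.58
3 | $6,160.58 | $80.08 | $936.09 | $5,304.57
4 | $5,304.57 | $68.95 | $806.02 | $4,567.50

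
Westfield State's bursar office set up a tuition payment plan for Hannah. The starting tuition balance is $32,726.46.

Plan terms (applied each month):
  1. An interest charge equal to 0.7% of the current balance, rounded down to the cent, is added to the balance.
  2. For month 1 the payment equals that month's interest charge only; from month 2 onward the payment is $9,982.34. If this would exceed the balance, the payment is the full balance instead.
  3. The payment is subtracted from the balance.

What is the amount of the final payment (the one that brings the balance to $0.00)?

$3,284.21

Month 1: opening $32,726.46; interest $229.08 → $32,955.54; payment $229.08; balance $32,726.46
Month 2: opening $32,726.46; interest $229.08 → $32,955.54; payment $9,982.34; balance $22,973.20
Month 3: opening $22,973.20; interest $160.81 → $23,134.01; payment $9,982.34; balance $13,151.67
Month 4: opening $13,151.67; interest $92.06 → $13,243.73; payment $9,982.34; balance $3,261.39
Month 5: opening $3,261.39; interest $22.82 → $3,284.21; payment $3,284.21; balance $0.00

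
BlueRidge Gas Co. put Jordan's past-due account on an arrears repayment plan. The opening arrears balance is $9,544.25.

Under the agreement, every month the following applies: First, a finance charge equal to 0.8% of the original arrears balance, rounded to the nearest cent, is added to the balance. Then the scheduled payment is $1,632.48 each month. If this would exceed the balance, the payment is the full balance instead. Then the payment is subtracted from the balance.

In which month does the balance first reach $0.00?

Month 1: opening $9,544.25; interest $76.35 → $9,620.60; payment $1,632.48; balance $7,988.12
Month 2: opening $7,988.12; interest $76.35 → $8,064.47; payment $1,632.48; balance $6,431.99
Month 3: opening $6,431.99; interest $76.35 → $6,508.34; payment $1,632.48; balance $4,875.86
Month 4: opening $4,875.86; interest $76.35 → $4,952.21; payment $1,632.48; balance $3,319.73
Month 5: opening $3,319.73; interest $76.35 → $3,396.08; payment $1,632.48; balance $1,763.60
Month 6: opening $1,763.60; interest $76.35 → $1,839.95; payment $1,632.48; balance $207.47
Month 7: opening $207.47; interest $76.35 → $283.82; payment $283.82; balance $0.00
Balance reaches $0.00 in month 7.

7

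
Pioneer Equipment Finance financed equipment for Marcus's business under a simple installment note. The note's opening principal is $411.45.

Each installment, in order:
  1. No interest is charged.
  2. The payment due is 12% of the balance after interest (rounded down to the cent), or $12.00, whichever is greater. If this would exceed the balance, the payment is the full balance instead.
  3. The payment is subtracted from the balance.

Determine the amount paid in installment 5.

Installment 1: $411.45 − $49.37 → $362.08
Installment 2: $362.08 − $43.44 → $318.64
Installment 3: $318.64 − $38.23 → $280.41
Installment 4: $280.41 − $33.64 → $246.77
Installment 5: $246.77 − $29.61 → $217.16

$29.61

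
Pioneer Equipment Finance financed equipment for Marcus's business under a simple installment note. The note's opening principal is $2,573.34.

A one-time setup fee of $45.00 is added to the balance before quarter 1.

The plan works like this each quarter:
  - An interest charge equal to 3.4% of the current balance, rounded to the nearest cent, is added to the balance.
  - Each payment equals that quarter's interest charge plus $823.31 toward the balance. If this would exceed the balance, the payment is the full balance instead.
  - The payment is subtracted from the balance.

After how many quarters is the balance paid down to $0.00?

4

Quarter 1: $2,618.34 +$89.02 interest = $2,707.36; pay $912.33 → $1,795.03
Quarter 2: $1,795.03 +$61.03 interest = $1,856.06; pay $884.34 → $971.72
Quarter 3: $971.72 +$33.04 interest = $1,004.76; pay $856.35 → $148.41
Quarter 4: $148.41 +$5.05 interest = $153.46; pay $153.46 → $0.00
Balance reaches $0.00 in quarter 4.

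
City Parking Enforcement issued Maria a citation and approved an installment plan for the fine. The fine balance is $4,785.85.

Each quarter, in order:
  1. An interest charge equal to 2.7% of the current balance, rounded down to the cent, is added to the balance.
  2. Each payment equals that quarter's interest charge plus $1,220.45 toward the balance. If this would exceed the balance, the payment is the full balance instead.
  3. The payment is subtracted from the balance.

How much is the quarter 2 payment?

Quarter 1: $4,785.85 +$129.21 interest = $4,915.06; pay $1,349.66 → $3,565.40
Quarter 2: $3,565.40 +$96.26 interest = $3,661.66; pay $1,316.71 → $2,344.95

$1,316.71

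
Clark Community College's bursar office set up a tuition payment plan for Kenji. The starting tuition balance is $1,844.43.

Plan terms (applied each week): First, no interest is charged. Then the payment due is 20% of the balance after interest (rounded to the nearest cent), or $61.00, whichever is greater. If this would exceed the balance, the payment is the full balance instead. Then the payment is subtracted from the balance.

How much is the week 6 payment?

# | Opening | Payment | End bal
1 | $1,844.43 | $368.89 | $1,475.54
2 | $1,475.54 | $295.11 | $1,180.43
3 | $1,180.43 | $236.09 | $944.34
4 | $944.34 | $188.87 | $755.47
5 | $755.47 | $151.09 | $604.38
6 | $604.38 | $120.88 | $483.50

$120.88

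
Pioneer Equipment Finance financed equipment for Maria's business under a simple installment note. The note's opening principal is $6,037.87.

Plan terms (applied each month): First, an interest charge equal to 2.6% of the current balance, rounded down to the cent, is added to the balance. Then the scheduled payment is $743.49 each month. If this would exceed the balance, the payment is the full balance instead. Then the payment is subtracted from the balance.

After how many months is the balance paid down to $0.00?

10

Month 1: opening $6,037.87; interest $156.98 → $6,194.85; payment $743.49; balance $5,451.36
Month 2: opening $5,451.36; interest $141.73 → $5,593.09; payment $743.49; balance $4,849.60
Month 3: opening $4,849.60; interest $126.08 → $4,975.68; payment $743.49; balance $4,232.19
Month 4: opening $4,232.19; interest $110.03 → $4,342.22; payment $743.49; balance $3,598.73
Month 5: opening $3,598.73; interest $93.56 → $3,692.29; payment $743.49; balance $2,948.80
Month 6: opening $2,948.80; interest $76.66 → $3,025.46; payment $743.49; balance $2,281.97
Month 7: opening $2,281.97; interest $59.33 → $2,341.30; payment $743.49; balance $1,597.81
Month 8: opening $1,597.81; interest $41.54 → $1,639.35; payment $743.49; balance $895.86
Month 9: opening $895.86; interest $23.29 → $919.15; payment $743.49; balance $175.66
Month 10: opening $175.66; interest $4.56 → $180.22; payment $180.22; balance $0.00
Balance reaches $0.00 in month 10.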